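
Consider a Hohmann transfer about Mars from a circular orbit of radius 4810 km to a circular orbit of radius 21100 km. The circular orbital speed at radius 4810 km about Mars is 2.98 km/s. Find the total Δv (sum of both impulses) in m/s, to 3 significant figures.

From the circular-orbit relation v² = μ/r at r = 4810 km: μ = v²r = (2.98)² × 4810 = 42714.7 km³/s².
The Hohmann ellipse has a_t = (r₁ + r₂)/2 = 12955 km.
At r₁ the circular-orbit speed is v₁ = √(μ/r₁) = 2.9800 km/s.
Transfer-orbit speed at r₁ (vis-viva equation): v_p = √[μ(2/r₁ − 1/a_t)] = 3.8031 km/s.
First burn Δv₁ = |v_p − v₁| = 0.8231 km/s.
Circular speed at r₂: v₂ = √(μ/r₂) = 1.4228 km/s.
Transfer-orbit speed at r₂: v_a = √[μ(2/r₂ − 1/a_t)] = 0.86696 km/s.
Second burn Δv₂ = |v₂ − v_a| = 0.5558 km/s.
Δv = Δv₁ + Δv₂ = 0.8231 + 0.5558 = 1.379 km/s.

Δv = 1380 m/s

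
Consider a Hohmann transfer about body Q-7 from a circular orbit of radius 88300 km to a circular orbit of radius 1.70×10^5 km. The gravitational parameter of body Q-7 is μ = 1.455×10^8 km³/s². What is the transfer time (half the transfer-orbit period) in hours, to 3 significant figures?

Semi-major axis of the transfer orbit: a_t = (88300 + 1.700×10^5)/2 = 1.2915×10^5 km.
By Kepler's third law the transfer-orbit period is T = 2π√(a_t³/μ), so t = T/2 = 12090 s.
Converting: 12090 s ÷ 3600 s/hour = 3.36 hours.

t = 3.36 hours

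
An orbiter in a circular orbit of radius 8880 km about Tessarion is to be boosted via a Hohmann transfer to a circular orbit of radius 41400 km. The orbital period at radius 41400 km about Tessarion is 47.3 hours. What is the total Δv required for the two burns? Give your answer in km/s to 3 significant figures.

From Kepler's third law T² = 4π²r³/μ at r = 41400 km, T = 47.3 hours = 47.3 × 3600 s = 1.7028×10^5 s: μ = 4π²r³/T² = 96612.5 km³/s².
Semi-major axis of the transfer orbit: a_t = (8880 + 41400)/2 = 25140 km.
At r₁ the circular-orbit speed is v₁ = √(μ/r₁) = 3.2985 km/s.
On the transfer ellipse at r₁, vis-viva gives v_p = √[μ(2/r₁ − 1/a_t)] = 4.2328 km/s.
First burn Δv₁ = |v_p − v₁| = 0.9343 km/s.
Circular speed at r₂: v₂ = √(μ/r₂) = 1.5276 km/s.
Transfer-orbit speed at r₂: v_a = √[μ(2/r₂ − 1/a_t)] = 0.90791 km/s.
Second burn Δv₂ = |v₂ − v_a| = 0.6197 km/s.
Δv = Δv₁ + Δv₂ = 0.9343 + 0.6197 = 1.554 km/s.

Δv = 1.55 km/s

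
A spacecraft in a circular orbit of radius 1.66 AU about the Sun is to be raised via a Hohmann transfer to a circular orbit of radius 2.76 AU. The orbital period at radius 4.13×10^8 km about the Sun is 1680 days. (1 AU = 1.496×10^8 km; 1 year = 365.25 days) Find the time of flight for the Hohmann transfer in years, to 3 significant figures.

From Kepler's third law T² = 4π²r³/μ at r = 4.13×10^8 km, T = 1680 days = 1680 × 86400 s = 1.45152×10^8 s: μ = 4π²r³/T² = 1.31997×10^11 km³/s².
In km: r₁ = 1.66 × 1.496×10^8 = 2.48336×10^8 km; r₂ = 2.76 × 1.496×10^8 = 4.12896×10^8 km.
Semi-major axis of the transfer orbit: a_t = (2.48336×10^8 + 4.12896×10^8)/2 = 3.30616×10^8 km.
By Kepler's third law the transfer-orbit period is T = 2π√(a_t³/μ), so t = T/2 = 5.198×10^7 s.
Converting: 5.198×10^7 s ÷ 3.15576×10^7 s/year (365.25 × 86400) = 1.65 years.

t = 1.65 years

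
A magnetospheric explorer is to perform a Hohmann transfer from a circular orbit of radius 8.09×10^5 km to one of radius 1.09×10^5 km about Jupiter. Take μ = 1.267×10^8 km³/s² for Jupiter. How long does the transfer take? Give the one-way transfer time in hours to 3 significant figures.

t = 24.1 hours

The Hohmann ellipse has a_t = (r₁ + r₂)/2 = 4.590×10^5 km.
Transfer time t = π√(a_t³/μ) = π√((4.590×10^5)³ / 1.267×10^8) = 86790 s.
Converting: 86790 s ÷ 3600 s/hour = 24.1 hours.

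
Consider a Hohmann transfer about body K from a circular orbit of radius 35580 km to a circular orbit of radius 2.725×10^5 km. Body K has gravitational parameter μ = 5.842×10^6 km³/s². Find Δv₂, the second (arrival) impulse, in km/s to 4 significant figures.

Δv₂ = 2.405 km/s

The Hohmann ellipse has a_t = (r₁ + r₂)/2 = 1.5404×10^5 km.
On the circular orbit at r = 2.725×10^5 km, v_c = √(μ/r) = 4.630 km/s.
Vis-viva on the transfer ellipse at r = 2.725×10^5 km gives v_t = √[μ(2/r − 1/a_t)] = 2.225 km/s.
Δv₂ = |v_t − v_c| = |2.225 − 4.630| = 2.405 km/s.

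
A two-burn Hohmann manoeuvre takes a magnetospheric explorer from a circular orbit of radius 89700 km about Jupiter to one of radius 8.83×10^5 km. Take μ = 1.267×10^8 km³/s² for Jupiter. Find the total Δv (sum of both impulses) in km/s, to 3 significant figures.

Semi-major axis of the transfer orbit: a_t = (89700 + 8.830×10^5)/2 = 4.8635×10^5 km.
At r₁ the circular-orbit speed is v₁ = √(μ/r₁) = 37.58 km/s.
On the transfer ellipse at r₁, vis-viva gives v_p = √[μ(2/r₁ − 1/a_t)] = 50.64 km/s.
First burn Δv₁ = |v_p − v₁| = 13.06 km/s.
Circular speed at r₂: v₂ = √(μ/r₂) = 11.9787 km/s.
Transfer-orbit speed at r₂: v_a = √[μ(2/r₂ − 1/a_t)] = 5.14434 km/s.
Second burn Δv₂ = |v₂ − v_a| = 6.834 km/s.
Total Δv = Δv₁ + Δv₂ = 19.89 km/s.

Δv = 19.9 km/s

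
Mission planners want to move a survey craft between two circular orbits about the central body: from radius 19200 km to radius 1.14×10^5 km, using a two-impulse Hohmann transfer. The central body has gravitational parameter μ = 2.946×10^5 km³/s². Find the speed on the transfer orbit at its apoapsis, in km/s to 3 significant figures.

v = 0.863 km/s

The Hohmann ellipse has a_t = (r₁ + r₂)/2 = 66600 km.
The apoapsis of the transfer ellipse is at r = 1.140×10^5 km.
From the vis-viva equation, v = √[μ(2/r − 1/a_t)] = 0.8631 km/s.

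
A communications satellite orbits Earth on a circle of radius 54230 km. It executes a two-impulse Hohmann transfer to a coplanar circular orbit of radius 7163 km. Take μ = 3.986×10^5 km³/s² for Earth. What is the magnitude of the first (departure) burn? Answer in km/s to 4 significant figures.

Δv₁ = 1.401 km/s

The Hohmann ellipse has a_t = (r₁ + r₂)/2 = 30696.5 km.
On the circular orbit at r = 54230 km, v_c = √(μ/r) = 2.711 km/s.
Transfer-orbit speed at the same r (vis-viva, a = a_t): v_t = √[μ(2/r − 1/a_t)] = 1.310 km/s.
Δv₁ = |v_t − v_c| = |1.310 − 2.711| = 1.401 km/s.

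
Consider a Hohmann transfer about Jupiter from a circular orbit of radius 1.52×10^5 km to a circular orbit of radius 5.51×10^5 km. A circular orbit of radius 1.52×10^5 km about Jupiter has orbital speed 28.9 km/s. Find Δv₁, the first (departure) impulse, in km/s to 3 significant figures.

From the circular-orbit relation v² = μ/r at r = 1.52×10^5 km: μ = v²r = (28.9)² × 1.52×10^5 = 1.26952×10^8 km³/s².
Semi-major axis of the transfer orbit: a_t = (1.520×10^5 + 5.510×10^5)/2 = 3.515×10^5 km.
Circular speed at r = 1.520×10^5 km: v_c = √(μ/r) = 28.900 km/s.
Transfer-orbit speed at the same r (vis-viva, a = a_t): v_t = √[μ(2/r − 1/a_t)] = 36.184 km/s.
Δv₁ = |v_t − v_c| = |36.184 − 28.900| = 7.284 km/s.

Δv₁ = 7.28 km/s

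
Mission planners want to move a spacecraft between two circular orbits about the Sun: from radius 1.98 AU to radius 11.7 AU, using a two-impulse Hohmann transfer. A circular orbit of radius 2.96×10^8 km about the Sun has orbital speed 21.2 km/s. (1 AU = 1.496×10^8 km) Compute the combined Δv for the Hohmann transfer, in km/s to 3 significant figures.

From the circular-orbit relation v² = μ/r at r = 2.96×10^8 km: μ = v²r = (21.2)² × 2.96×10^8 = 1.33034×10^11 km³/s².
In km: r₁ = 1.98 × 1.496×10^8 = 2.96208×10^8 km; r₂ = 11.7 × 1.496×10^8 = 1.75032×10^9 km.
The Hohmann ellipse has a_t = (r₁ + r₂)/2 = 1.023264×10^9 km.
At r₁ the circular-orbit speed is v₁ = √(μ/r₁) = 21.19256 km/s.
Transfer-orbit speed at r₁ (v² = μ(2/r − 1/a)): v_p = √[μ(2/r₁ − 1/a_t)] = 27.71713 km/s.
First burn Δv₁ = |v_p − v₁| = 6.525 km/s.
At r₂, v₂ = √(μ/r₂) = 8.71812 km/s.
Transfer-orbit speed at r₂: v_a = √[μ(2/r₂ − 1/a_t)] = 4.69059 km/s.
Second burn Δv₂ = |v₂ − v_a| = 4.028 km/s.
Total Δv = Δv₁ + Δv₂ = 10.55 km/s.

Δv = 10.6 km/s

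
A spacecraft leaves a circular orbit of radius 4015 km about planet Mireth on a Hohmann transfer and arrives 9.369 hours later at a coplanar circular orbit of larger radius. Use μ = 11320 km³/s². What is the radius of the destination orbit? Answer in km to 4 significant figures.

r₂ = 17840 km

Transfer time t = 9.369 hours = 33728.4 s, and t = π√(a_t³/μ).
So a_t = (μ t²/π²)^(1/3) = (11320 × (33728.4)² / π²)^(1/3) = 10927 km.
Since a_t = (r₁ + r₂)/2, r₂ = 2a_t − r₁ = 2×10927 − 4015 = 17839 km.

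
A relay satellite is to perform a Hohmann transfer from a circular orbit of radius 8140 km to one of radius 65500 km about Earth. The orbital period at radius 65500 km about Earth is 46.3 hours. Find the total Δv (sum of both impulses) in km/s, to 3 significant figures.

From Kepler's third law T² = 4π²r³/μ at r = 65500 km, T = 46.3 hours = 46.3 × 3600 s = 1.6668×10^5 s: μ = 4π²r³/T² = 3.99316×10^5 km³/s².
Transfer-ellipse semi-major axis a_t = (r₁ + r₂)/2 = (8140 + 65500)/2 = 36820 km.
At r₁ the circular-orbit speed is v₁ = √(μ/r₁) = 7.004 km/s.
Transfer-orbit speed at r₁ (v² = μ(2/r − 1/a)): v_p = √[μ(2/r₁ − 1/a_t)] = 9.342 km/s.
First burn Δv₁ = |v_p − v₁| = 2.338 km/s.
Circular speed at r₂: v₂ = √(μ/r₂) = 2.469 km/s.
Transfer-orbit speed at r₂: v_a = √[μ(2/r₂ − 1/a_t)] = 1.161 km/s.
Second burn Δv₂ = |v₂ − v_a| = 1.308 km/s.
Total Δv = Δv₁ + Δv₂ = 3.646 km/s.

Δv = 3.65 km/s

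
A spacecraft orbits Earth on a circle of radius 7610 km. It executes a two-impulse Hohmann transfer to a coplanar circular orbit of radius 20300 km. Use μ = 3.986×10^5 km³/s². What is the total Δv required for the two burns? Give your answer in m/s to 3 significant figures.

The Hohmann ellipse has a_t = (r₁ + r₂)/2 = 13955 km.
Circular speed at r₁: v₁ = √(μ/r₁) = √(3.986×10^5/7610) = 7.237 km/s.
On the transfer ellipse at r₁, vis-viva gives v_p = √[μ(2/r₁ − 1/a_t)] = 8.729 km/s.
First burn Δv₁ = |v_p − v₁| = 1.492 km/s.
Circular speed at r₂: v₂ = √(μ/r₂) = 4.431 km/s.
Transfer-orbit speed at r₂: v_a = √[μ(2/r₂ − 1/a_t)] = 3.272 km/s.
Second burn Δv₂ = |v₂ − v_a| = 1.159 km/s.
Δv = Δv₁ + Δv₂ = 1.492 + 1.159 = 2.651 km/s.

Δv = 2650 m/s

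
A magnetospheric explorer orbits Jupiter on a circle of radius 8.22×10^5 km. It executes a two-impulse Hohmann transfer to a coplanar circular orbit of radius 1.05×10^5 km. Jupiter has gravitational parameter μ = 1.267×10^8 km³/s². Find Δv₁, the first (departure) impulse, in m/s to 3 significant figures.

The Hohmann ellipse has a_t = (r₁ + r₂)/2 = 4.635×10^5 km.
On the circular orbit at r = 8.220×10^5 km, v_c = √(μ/r) = 12.415 km/s.
Transfer-orbit speed at the same r (vis-viva, a = a_t): v_t = √[μ(2/r − 1/a_t)] = 5.9091 km/s.
Δv₁ = |v_t − v_c| = |5.9091 − 12.415| = 6.506 km/s.

Δv₁ = 6510 m/s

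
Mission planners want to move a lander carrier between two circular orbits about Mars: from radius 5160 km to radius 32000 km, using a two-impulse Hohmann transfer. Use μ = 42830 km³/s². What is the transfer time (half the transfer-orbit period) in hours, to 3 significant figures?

t = 10.7 hours

Semi-major axis of the transfer orbit: a_t = (5160 + 32000)/2 = 18580 km.
Transfer time t = π√(a_t³/μ) = π√((18580)³ / 42830) = 38450 s.
Converting: 38450 s ÷ 3600 s/hour = 10.7 hours.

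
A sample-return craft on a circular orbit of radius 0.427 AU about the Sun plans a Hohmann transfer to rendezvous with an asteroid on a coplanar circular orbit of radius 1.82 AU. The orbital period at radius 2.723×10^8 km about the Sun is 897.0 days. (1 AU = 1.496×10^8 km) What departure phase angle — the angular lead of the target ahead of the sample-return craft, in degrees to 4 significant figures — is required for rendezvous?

From Kepler's third law T² = 4π²r³/μ at r = 2.723×10^8 km, T = 897.0 days = 897.0 × 86400 s = 7.75008×10^7 s: μ = 4π²r³/T² = 1.32706×10^11 km³/s².
In km: r₁ = 0.427 × 1.496×10^8 = 6.38792×10^7 km; r₂ = 1.82 × 1.496×10^8 = 2.72272×10^8 km.
Transfer-ellipse semi-major axis a_t = (r₁ + r₂)/2 = (6.38792×10^7 + 2.72272×10^8)/2 = 1.680756×10^8 km.
The half-period of the transfer ellipse is t = π√(a_t³/μ) = 1.879×10^7 s.
Target angular speed ω₂ = √(μ/r₂³) = 8.109×10^-8 rad/s.
Angle swept by the target during transfer: ω₂·t = 1.5237 rad = 87.30°.
Arrival is 180° from departure on the ellipse, so φ = 180° − 87.30° = 92.70°.

φ = 92.70°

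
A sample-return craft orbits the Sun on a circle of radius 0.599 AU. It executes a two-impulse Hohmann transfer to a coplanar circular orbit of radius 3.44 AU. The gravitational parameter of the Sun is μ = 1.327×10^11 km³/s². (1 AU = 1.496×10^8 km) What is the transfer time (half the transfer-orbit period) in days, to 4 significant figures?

In km: r₁ = 0.599 × 1.496×10^8 = 8.96104×10^7 km; r₂ = 3.44 × 1.496×10^8 = 5.14624×10^8 km.
Semi-major axis of the transfer orbit: a_t = (8.96104×10^7 + 5.14624×10^8)/2 = 3.021172×10^8 km.
Half the transfer-orbit period gives t = π√(a_t³/μ) = 4.529×10^7 s.
Converting: 4.529×10^7 s ÷ 86400 s/day = 524.2 days.

t = 524.2 days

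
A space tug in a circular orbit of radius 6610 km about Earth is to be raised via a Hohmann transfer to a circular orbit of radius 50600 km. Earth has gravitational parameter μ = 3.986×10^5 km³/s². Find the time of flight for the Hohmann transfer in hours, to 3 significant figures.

t = 6.69 hours

The Hohmann ellipse has a_t = (r₁ + r₂)/2 = 28605 km.
Half the transfer-orbit period gives t = π√(a_t³/μ) = 24070 s.
Converting: 24070 s ÷ 3600 s/hour = 6.69 hours.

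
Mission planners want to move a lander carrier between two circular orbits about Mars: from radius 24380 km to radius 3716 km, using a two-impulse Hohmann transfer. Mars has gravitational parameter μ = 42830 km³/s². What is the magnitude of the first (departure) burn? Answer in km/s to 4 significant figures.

Transfer-ellipse semi-major axis a_t = (r₁ + r₂)/2 = (24380 + 3716)/2 = 14048 km.
On the circular orbit at r = 24380 km, v_c = √(μ/r) = 1.3254 km/s.
Transfer-orbit speed at the same r (vis-viva, a = a_t): v_t = √[μ(2/r − 1/a_t)] = 0.68169 km/s.
Δv₁ = |v_t − v_c| = |0.68169 − 1.3254| = 0.6437 km/s.

Δv₁ = 0.6437 km/s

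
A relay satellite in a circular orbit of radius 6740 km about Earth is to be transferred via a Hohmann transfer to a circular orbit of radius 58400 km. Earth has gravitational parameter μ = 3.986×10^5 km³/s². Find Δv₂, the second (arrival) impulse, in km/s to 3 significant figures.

Δv₂ = 1.42 km/s

The Hohmann ellipse has a_t = (r₁ + r₂)/2 = 32570 km.
On the circular orbit at r = 58400 km, v_c = √(μ/r) = 2.6125 km/s.
Transfer-orbit speed at the same r (vis-viva, a = a_t): v_t = √[μ(2/r − 1/a_t)] = 1.1885 km/s.
Δv₂ = |v_t − v_c| = |1.1885 − 2.6125| = 1.424 km/s.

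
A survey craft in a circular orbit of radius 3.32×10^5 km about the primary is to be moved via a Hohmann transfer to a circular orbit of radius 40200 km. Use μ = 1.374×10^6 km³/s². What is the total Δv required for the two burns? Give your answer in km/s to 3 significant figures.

Δv = 3.05 km/s

Semi-major axis of the transfer orbit: a_t = (3.320×10^5 + 40200)/2 = 1.861×10^5 km.
Circular speed at r₁: v₁ = √(μ/r₁) = √(1.374×10^6/3.320×10^5) = 2.0343 km/s.
Transfer-orbit speed at r₁ (vis-viva equation): v_a = √[μ(2/r₁ − 1/a_t)] = 0.94551 km/s.
First burn Δv₁ = |v_a − v₁| = 1.089 km/s.
At r₂, v₂ = √(μ/r₂) = 5.8463 km/s.
Transfer-orbit speed at r₂: v_p = √[μ(2/r₂ − 1/a_t)] = 7.8087 km/s.
Second burn Δv₂ = |v₂ − v_p| = 1.962 km/s.
Δv = Δv₁ + Δv₂ = 1.089 + 1.962 = 3.051 km/s.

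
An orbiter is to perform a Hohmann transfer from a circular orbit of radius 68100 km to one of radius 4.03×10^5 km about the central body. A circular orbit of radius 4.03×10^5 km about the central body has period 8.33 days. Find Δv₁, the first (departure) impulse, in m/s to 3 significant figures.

Δv₁ = 2640 m/s

From Kepler's third law T² = 4π²r³/μ at r = 4.03×10^5 km, T = 8.33 days = 8.33 × 86400 s = 7.19712×10^5 s: μ = 4π²r³/T² = 4.98836×10^6 km³/s².
The Hohmann ellipse has a_t = (r₁ + r₂)/2 = 2.3555×10^5 km.
Circular speed at r = 68100 km: v_c = √(μ/r) = 8.5586 km/s.
Vis-viva on the transfer ellipse at r = 68100 km gives v_t = √[μ(2/r − 1/a_t)] = 11.195 km/s.
Δv₁ = |v_t − v_c| = |11.195 − 8.5586| = 2.636 km/s.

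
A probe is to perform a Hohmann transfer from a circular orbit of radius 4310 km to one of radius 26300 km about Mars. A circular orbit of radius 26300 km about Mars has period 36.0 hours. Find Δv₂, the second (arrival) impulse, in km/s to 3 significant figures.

From Kepler's third law T² = 4π²r³/μ at r = 26300 km, T = 36.0 hours = 36.0 × 3600 s = 1.296×10^5 s: μ = 4π²r³/T² = 42758.0 km³/s².
Semi-major axis of the transfer orbit: a_t = (4310 + 26300)/2 = 15305 km.
On the circular orbit at r = 26300 km, v_c = √(μ/r) = 1.275 km/s.
Vis-viva on the transfer ellipse at r = 26300 km gives v_t = √[μ(2/r − 1/a_t)] = 0.6766 km/s.
Δv₂ = |v_t − v_c| = |0.6766 − 1.275| = 0.5984 km/s.

Δv₂ = 0.598 km/s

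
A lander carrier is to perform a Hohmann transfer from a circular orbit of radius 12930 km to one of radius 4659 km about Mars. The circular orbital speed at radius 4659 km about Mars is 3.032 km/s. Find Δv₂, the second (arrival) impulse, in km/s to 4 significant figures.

From the circular-orbit relation v² = μ/r at r = 4659 km: μ = v²r = (3.032)² × 4659 = 42830.3 km³/s².
Semi-major axis of the transfer orbit: a_t = (12930 + 4659)/2 = 8794.5 km.
On the circular orbit at r = 4659 km, v_c = √(μ/r) = 3.0320 km/s.
Transfer-orbit speed at the same r (vis-viva, a = a_t): v_t = √[μ(2/r − 1/a_t)] = 3.6764 km/s.
Δv₂ = |v_t − v_c| = |3.6764 − 3.0320| = 0.6444 km/s.

Δv₂ = 0.6444 km/s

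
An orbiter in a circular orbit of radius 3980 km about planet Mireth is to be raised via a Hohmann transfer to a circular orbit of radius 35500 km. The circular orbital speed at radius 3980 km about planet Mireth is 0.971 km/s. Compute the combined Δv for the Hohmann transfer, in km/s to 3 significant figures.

From the circular-orbit relation v² = μ/r at r = 3980 km: μ = v²r = (0.971)² × 3980 = 3752.51 km³/s².
The Hohmann ellipse has a_t = (r₁ + r₂)/2 = 19740 km.
Circular speed at r₁: v₁ = √(μ/r₁) = √(3752.51/3980) = 0.971000 km/s.
Transfer-orbit speed at r₁ (vis-viva equation): v_p = √[μ(2/r₁ − 1/a_t)] = 1.30215 km/s.
First burn Δv₁ = |v_p − v₁| = 0.33115 km/s.
At r₂, v₂ = √(μ/r₂) = 0.3251222 km/s.
Transfer-orbit speed at r₂: v_a = √[μ(2/r₂ − 1/a_t)] = 0.1459871 km/s.
Second burn Δv₂ = |v₂ − v_a| = 0.17914 km/s.
Δv = Δv₁ + Δv₂ = 0.33115 + 0.17914 = 0.5103 km/s.

Δv = 0.510 km/s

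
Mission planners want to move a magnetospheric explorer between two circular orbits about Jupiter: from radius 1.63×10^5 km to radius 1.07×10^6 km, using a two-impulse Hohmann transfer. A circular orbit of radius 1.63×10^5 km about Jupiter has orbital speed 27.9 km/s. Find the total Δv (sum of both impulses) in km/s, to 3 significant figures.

From the circular-orbit relation v² = μ/r at r = 1.63×10^5 km: μ = v²r = (27.9)² × 1.63×10^5 = 1.26881×10^8 km³/s².
The Hohmann ellipse has a_t = (r₁ + r₂)/2 = 6.165×10^5 km.
At r₁ the circular-orbit speed is v₁ = √(μ/r₁) = 27.900 km/s.
On the transfer ellipse at r₁, vis-viva gives v_p = √[μ(2/r₁ − 1/a_t)] = 36.756 km/s.
First burn Δv₁ = |v_p − v₁| = 8.856 km/s.
Circular speed at r₂: v₂ = √(μ/r₂) = 10.889 km/s.
Transfer-orbit speed at r₂: v_a = √[μ(2/r₂ − 1/a_t)] = 5.5993 km/s.
Second burn Δv₂ = |v₂ − v_a| = 5.290 km/s.
Total Δv = Δv₁ + Δv₂ = 14.15 km/s.

Δv = 14.1 km/s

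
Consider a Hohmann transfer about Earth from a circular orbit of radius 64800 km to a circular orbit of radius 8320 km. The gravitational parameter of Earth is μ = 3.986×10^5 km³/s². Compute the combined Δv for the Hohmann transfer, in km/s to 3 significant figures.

Transfer-ellipse semi-major axis a_t = (r₁ + r₂)/2 = (64800 + 8320)/2 = 36560 km.
Circular speed at r₁: v₁ = √(μ/r₁) = √(3.986×10^5/64800) = 2.480 km/s.
On the transfer ellipse at r₁, vis-viva gives v_a = √[μ(2/r₁ − 1/a_t)] = 1.183 km/s.
First burn Δv₁ = |v_a − v₁| = 1.297 km/s.
At r₂, v₂ = √(μ/r₂) = 6.922 km/s.
Transfer-orbit speed at r₂: v_p = √[μ(2/r₂ − 1/a_t)] = 9.215 km/s.
Second burn Δv₂ = |v₂ − v_p| = 2.293 km/s.
Total Δv = Δv₁ + Δv₂ = 3.590 km/s.

Δv = 3.59 km/s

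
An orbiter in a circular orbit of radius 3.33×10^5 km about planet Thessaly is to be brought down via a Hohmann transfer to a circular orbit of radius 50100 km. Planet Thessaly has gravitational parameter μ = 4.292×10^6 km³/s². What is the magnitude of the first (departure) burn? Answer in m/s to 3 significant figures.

Transfer-ellipse semi-major axis a_t = (r₁ + r₂)/2 = (3.330×10^5 + 50100)/2 = 1.9155×10^5 km.
Circular speed at r = 3.330×10^5 km: v_c = √(μ/r) = 3.590 km/s.
Transfer-orbit speed at the same r (vis-viva, a = a_t): v_t = √[μ(2/r − 1/a_t)] = 1.836 km/s.
Δv₁ = |v_t − v_c| = |1.836 − 3.590| = 1.754 km/s.

Δv₁ = 1750 m/s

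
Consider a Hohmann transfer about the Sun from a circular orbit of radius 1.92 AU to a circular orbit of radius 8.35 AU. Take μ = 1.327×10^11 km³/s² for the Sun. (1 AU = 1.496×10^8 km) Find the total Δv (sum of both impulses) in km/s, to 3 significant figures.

Δv = 9.92 km/s

In km: r₁ = 1.92 × 1.496×10^8 = 2.87232×10^8 km; r₂ = 8.35 × 1.496×10^8 = 1.24916×10^9 km.
Transfer-ellipse semi-major axis a_t = (r₁ + r₂)/2 = (2.87232×10^8 + 1.24916×10^9)/2 = 7.68196×10^8 km.
Circular speed at r₁: v₁ = √(μ/r₁) = √(1.327×10^11/2.87232×10^8) = 21.494 km/s.
Transfer-orbit speed at r₁ (vis-viva): v_p = √[μ(2/r₁ − 1/a_t)] = 27.409 km/s.
First burn Δv₁ = |v_p − v₁| = 5.915 km/s.
At r₂, v₂ = √(μ/r₂) = 10.3069 km/s.
Transfer-orbit speed at r₂: v_a = √[μ(2/r₂ − 1/a_t)] = 6.30241 km/s.
Second burn Δv₂ = |v₂ − v_a| = 4.004 km/s.
Total Δv = Δv₁ + Δv₂ = 9.919 km/s.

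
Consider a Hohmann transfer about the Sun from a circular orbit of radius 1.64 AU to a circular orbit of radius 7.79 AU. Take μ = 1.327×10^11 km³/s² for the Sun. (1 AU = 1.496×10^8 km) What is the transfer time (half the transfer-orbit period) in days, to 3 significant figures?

t = 1870 days

In km: r₁ = 1.64 × 1.496×10^8 = 2.45344×10^8 km; r₂ = 7.79 × 1.496×10^8 = 1.165384×10^9 km.
Transfer-ellipse semi-major axis a_t = (r₁ + r₂)/2 = (2.45344×10^8 + 1.165384×10^9)/2 = 7.05364×10^8 km.
Transfer time t = π√(a_t³/μ) = π√((7.05364×10^8)³ / 1.327×10^11) = 1.616×10^8 s.
Converting: 1.616×10^8 s ÷ 86400 s/day = 1870 days.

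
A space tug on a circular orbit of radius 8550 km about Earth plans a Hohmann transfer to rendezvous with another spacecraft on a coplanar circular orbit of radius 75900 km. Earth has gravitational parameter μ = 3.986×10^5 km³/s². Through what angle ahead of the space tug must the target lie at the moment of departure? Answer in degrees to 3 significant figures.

φ = 105°

Transfer-ellipse semi-major axis a_t = (r₁ + r₂)/2 = (8550 + 75900)/2 = 42225 km.
Transfer time t = π√(a_t³/μ) = 43180 s.
The target's mean motion on its circular orbit is ω₂ = √(μ/r₂³) = 3.019×10^-5 rad/s.
Angle swept by the target during transfer: ω₂·t = 1.3036 rad = 74.69°.
The space tug traverses 180° on the transfer ellipse, so the target must lead by 180° − 74.69° = 105°.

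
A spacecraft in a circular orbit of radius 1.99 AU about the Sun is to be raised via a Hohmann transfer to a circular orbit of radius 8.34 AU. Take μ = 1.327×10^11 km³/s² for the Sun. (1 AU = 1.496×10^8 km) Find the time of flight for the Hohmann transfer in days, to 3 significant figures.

In km: r₁ = 1.99 × 1.496×10^8 = 2.97704×10^8 km; r₂ = 8.34 × 1.496×10^8 = 1.247664×10^9 km.
Transfer-ellipse semi-major axis a_t = (r₁ + r₂)/2 = (2.97704×10^8 + 1.247664×10^9)/2 = 7.72684×10^8 km.
Transfer time t = π√(a_t³/μ) = π√((7.72684×10^8)³ / 1.327×10^11) = 1.852×10^8 s.
Converting: 1.852×10^8 s ÷ 86400 s/day = 2140 days.

t = 2140 days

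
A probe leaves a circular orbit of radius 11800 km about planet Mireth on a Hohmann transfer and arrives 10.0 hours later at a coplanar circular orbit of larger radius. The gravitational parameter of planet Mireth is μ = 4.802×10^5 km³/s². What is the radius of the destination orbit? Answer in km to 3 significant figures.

Transfer time t = 10.0 hours = 36000 s, and t = π√(a_t³/μ).
So a_t = (μ t²/π²)^(1/3) = (4.802×10^5 × (36000)² / π²)^(1/3) = 39802 km.
Since a_t = (r₁ + r₂)/2, r₂ = 2a_t − r₁ = 2×39802 − 11800 = 67804 km.

r₂ = 67800 km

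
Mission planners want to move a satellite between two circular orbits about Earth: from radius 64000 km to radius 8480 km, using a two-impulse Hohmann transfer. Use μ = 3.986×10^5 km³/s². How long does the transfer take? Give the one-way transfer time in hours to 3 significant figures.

Semi-major axis of the transfer orbit: a_t = (64000 + 8480)/2 = 36240 km.
Transfer time t = π√(a_t³/μ) = π√((36240)³ / 3.986×10^5) = 34330 s.
Converting: 34330 s ÷ 3600 s/hour = 9.54 hours.

t = 9.54 hours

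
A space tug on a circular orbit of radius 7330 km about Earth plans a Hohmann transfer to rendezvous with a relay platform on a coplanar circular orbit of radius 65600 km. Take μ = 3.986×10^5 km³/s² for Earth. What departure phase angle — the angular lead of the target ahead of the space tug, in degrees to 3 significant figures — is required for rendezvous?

The Hohmann ellipse has a_t = (r₁ + r₂)/2 = 36465 km.
Transfer time t = π√(a_t³/μ) = 34650 s.
Target angular speed ω₂ = √(μ/r₂³) = 3.758×10^-5 rad/s.
Angle swept by the target during transfer: ω₂·t = 1.302 rad = 74.60°.
The space tug traverses 180° on the transfer ellipse, so the target must lead by 180° − 74.60° = 105°.

φ = 105°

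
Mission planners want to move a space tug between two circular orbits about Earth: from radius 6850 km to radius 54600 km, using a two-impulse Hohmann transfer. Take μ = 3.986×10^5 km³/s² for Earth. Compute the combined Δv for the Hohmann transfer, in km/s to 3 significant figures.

Semi-major axis of the transfer orbit: a_t = (6850 + 54600)/2 = 30725 km.
Circular speed at r₁: v₁ = √(μ/r₁) = √(3.986×10^5/6850) = 7.6282 km/s.
Transfer-orbit speed at r₁ (vis-viva equation): v_p = √[μ(2/r₁ − 1/a_t)] = 10.169 km/s.
First burn Δv₁ = |v_p − v₁| = 2.541 km/s.
Circular speed at r₂: v₂ = √(μ/r₂) = 2.702 km/s.
Transfer-orbit speed at r₂: v_a = √[μ(2/r₂ − 1/a_t)] = 1.276 km/s.
Second burn Δv₂ = |v₂ − v_a| = 1.426 km/s.
Total Δv = Δv₁ + Δv₂ = 3.967 km/s.

Δv = 3.97 km/s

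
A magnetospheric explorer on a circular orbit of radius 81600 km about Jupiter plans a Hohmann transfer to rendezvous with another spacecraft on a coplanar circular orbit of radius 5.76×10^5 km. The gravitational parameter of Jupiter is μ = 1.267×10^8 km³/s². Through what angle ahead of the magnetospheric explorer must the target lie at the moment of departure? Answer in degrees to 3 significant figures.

φ = 102°

Transfer-ellipse semi-major axis a_t = (r₁ + r₂)/2 = (81600 + 5.760×10^5)/2 = 3.288×10^5 km.
Transfer time t = π√(a_t³/μ) = 52621 s.
Target angular speed ω₂ = √(μ/r₂³) = 2.5749×10^-5 rad/s.
Angle swept by the target during transfer: ω₂·t = 1.3549 rad = 77.63°.
Arrival is 180° from departure on the ellipse, so φ = 180° − 77.63° = 102°.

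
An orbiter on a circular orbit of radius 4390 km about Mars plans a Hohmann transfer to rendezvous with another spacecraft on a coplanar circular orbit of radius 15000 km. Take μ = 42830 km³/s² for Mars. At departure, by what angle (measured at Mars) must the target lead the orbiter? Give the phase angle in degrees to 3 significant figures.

The Hohmann ellipse has a_t = (r₁ + r₂)/2 = 9695 km.
The half-period of the transfer ellipse is t = π√(a_t³/μ) = 14491 s.
The target's mean motion on its circular orbit is ω₂ = √(μ/r₂³) = 1.1265×10^-4 rad/s.
Angle swept by the target during transfer: ω₂·t = 1.6324 rad = 93.53°.
The orbiter traverses 180° on the transfer ellipse, so the target must lead by 180° − 93.53° = 86.5°.

φ = 86.5°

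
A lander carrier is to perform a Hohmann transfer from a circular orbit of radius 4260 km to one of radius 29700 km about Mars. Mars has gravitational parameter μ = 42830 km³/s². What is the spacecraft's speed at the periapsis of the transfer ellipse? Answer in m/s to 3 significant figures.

v = 4190 m/s

The Hohmann ellipse has a_t = (r₁ + r₂)/2 = 16980 km.
At periapsis, r = 4260 km.
Applying v² = μ(2/r − 1/a_t): v = 4.194 km/s.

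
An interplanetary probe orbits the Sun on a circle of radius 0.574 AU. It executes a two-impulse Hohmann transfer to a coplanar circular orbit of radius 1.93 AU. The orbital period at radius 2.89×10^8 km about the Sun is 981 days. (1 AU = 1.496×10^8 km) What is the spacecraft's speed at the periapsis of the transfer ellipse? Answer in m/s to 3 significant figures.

From Kepler's third law T² = 4π²r³/μ at r = 2.89×10^8 km, T = 981 days = 981 × 86400 s = 8.47584×10^7 s: μ = 4π²r³/T² = 1.32644×10^11 km³/s².
In km: r₁ = 0.574 × 1.496×10^8 = 8.58704×10^7 km; r₂ = 1.93 × 1.496×10^8 = 2.88728×10^8 km.
The Hohmann ellipse has a_t = (r₁ + r₂)/2 = 1.872992×10^8 km.
The periapsis of the transfer ellipse is at r = 8.58704×10^7 km.
From the vis-viva equation, v = √[μ(2/r − 1/a_t)] = 48.80 km/s.

v = 48800 m/s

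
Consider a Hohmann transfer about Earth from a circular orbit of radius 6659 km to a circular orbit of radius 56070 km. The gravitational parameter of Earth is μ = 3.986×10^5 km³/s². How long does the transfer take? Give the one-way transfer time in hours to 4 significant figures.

t = 7.678 hours

The Hohmann ellipse has a_t = (r₁ + r₂)/2 = 31364.5 km.
By Kepler's third law the transfer-orbit period is T = 2π√(a_t³/μ), so t = T/2 = 27640 s.
Converting: 27640 s ÷ 3600 s/hour = 7.678 hours.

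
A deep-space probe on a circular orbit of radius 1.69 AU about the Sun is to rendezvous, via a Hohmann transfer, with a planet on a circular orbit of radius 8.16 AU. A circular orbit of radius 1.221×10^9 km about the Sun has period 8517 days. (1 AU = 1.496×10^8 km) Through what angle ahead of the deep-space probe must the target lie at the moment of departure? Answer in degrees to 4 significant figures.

φ = 95.60°

From Kepler's third law T² = 4π²r³/μ at r = 1.221×10^9 km, T = 8517 days = 8517 × 86400 s = 7.358688×10^8 s: μ = 4π²r³/T² = 1.32711×10^11 km³/s².
In km: r₁ = 1.69 × 1.496×10^8 = 2.52824×10^8 km; r₂ = 8.16 × 1.496×10^8 = 1.220736×10^9 km.
The Hohmann ellipse has a_t = (r₁ + r₂)/2 = 7.3678×10^8 km.
Transfer time t = π√(a_t³/μ) = 1.725×10^8 s.
The target's mean motion on its circular orbit is ω₂ = √(μ/r₂³) = 8.541×10^-9 rad/s.
Angle swept by the target during transfer: ω₂·t = 1.473 rad = 84.40°.
The deep-space probe traverses 180° on the transfer ellipse, so the target must lead by 180° − 84.40° = 95.60°.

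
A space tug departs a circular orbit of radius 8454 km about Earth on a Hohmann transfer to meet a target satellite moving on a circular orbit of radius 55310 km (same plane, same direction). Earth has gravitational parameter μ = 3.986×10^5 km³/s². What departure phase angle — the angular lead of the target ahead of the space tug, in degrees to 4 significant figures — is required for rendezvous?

Transfer-ellipse semi-major axis a_t = (r₁ + r₂)/2 = (8454 + 55310)/2 = 31882 km.
Transfer time t = π√(a_t³/μ) = 28326.9 s.
Target angular speed ω₂ = √(μ/r₂³) = 4.85359×10^-5 rad/s.
Angle swept by the target during transfer: ω₂·t = 1.37487 rad = 78.77°.
The space tug traverses 180° on the transfer ellipse, so the target must lead by 180° − 78.77° = 101.2°.

φ = 101.2°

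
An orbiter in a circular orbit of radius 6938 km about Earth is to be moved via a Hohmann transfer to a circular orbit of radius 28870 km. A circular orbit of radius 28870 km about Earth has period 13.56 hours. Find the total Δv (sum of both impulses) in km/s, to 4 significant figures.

From Kepler's third law T² = 4π²r³/μ at r = 28870 km, T = 13.56 hours = 13.56 × 3600 s = 48816 s: μ = 4π²r³/T² = 3.98635×10^5 km³/s².
Semi-major axis of the transfer orbit: a_t = (6938 + 28870)/2 = 17904 km.
At r₁ the circular-orbit speed is v₁ = √(μ/r₁) = 7.580 km/s.
On the transfer ellipse at r₁, vis-viva equation gives v_p = √[μ(2/r₁ − 1/a_t)] = 9.625 km/s.
First burn Δv₁ = |v_p − v₁| = 2.045 km/s.
At r₂, v₂ = √(μ/r₂) = 3.716 km/s.
Transfer-orbit speed at r₂: v_a = √[μ(2/r₂ − 1/a_t)] = 2.313 km/s.
Second burn Δv₂ = |v₂ − v_a| = 1.403 km/s.
Δv = Δv₁ + Δv₂ = 2.045 + 1.403 = 3.448 km/s.

Δv = 3.448 km/s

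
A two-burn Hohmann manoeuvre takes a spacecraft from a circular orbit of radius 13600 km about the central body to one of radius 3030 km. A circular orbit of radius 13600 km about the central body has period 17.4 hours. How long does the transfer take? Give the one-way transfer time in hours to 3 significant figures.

From Kepler's third law T² = 4π²r³/μ at r = 13600 km, T = 17.4 hours = 17.4 × 3600 s = 62640 s: μ = 4π²r³/T² = 25308.9 km³/s².
Semi-major axis of the transfer orbit: a_t = (13600 + 3030)/2 = 8315 km.
Half the transfer-orbit period gives t = π√(a_t³/μ) = 14970 s.
Converting: 14970 s ÷ 3600 s/hour = 4.16 hours.

t = 4.16 hours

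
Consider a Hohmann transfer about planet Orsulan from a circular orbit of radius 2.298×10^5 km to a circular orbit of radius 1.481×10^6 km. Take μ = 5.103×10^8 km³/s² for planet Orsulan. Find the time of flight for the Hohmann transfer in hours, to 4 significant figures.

The Hohmann ellipse has a_t = (r₁ + r₂)/2 = 8.554×10^5 km.
Half the transfer-orbit period gives t = π√(a_t³/μ) = 1.100×10^5 s.
Converting: 1.100×10^5 s ÷ 3600 s/hour = 30.56 hours.

t = 30.56 hours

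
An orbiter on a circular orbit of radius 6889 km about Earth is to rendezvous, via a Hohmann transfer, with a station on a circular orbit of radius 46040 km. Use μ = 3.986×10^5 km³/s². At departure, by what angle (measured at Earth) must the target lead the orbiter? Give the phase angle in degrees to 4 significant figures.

The Hohmann ellipse has a_t = (r₁ + r₂)/2 = 26464.5 km.
Transfer time t = π√(a_t³/μ) = 21420 s.
Target angular speed ω₂ = √(μ/r₂³) = 6.391×10^-5 rad/s.
Angle swept by the target during transfer: ω₂·t = 1.369 rad = 78.44°.
Arrival is 180° from departure on the ellipse, so φ = 180° − 78.44° = 101.6°.

φ = 101.6°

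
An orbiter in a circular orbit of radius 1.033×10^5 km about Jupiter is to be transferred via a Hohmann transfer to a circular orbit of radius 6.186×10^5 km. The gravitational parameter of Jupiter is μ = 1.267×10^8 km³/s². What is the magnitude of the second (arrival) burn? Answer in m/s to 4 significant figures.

The Hohmann ellipse has a_t = (r₁ + r₂)/2 = 3.6095×10^5 km.
On the circular orbit at r = 6.186×10^5 km, v_c = √(μ/r) = 14.311 km/s.
Transfer-orbit speed at the same r (vis-viva, a = a_t): v_t = √[μ(2/r − 1/a_t)] = 7.6561 km/s.
Δv₂ = |v_t − v_c| = |7.6561 − 14.311| = 6.655 km/s.

Δv₂ = 6655 m/s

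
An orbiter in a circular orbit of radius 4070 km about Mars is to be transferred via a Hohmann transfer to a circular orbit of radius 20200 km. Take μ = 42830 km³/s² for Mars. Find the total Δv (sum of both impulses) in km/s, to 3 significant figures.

The Hohmann ellipse has a_t = (r₁ + r₂)/2 = 12135 km.
Circular speed at r₁: v₁ = √(μ/r₁) = √(42830/4070) = 3.2440 km/s.
On the transfer ellipse at r₁, v² = μ(2/r − 1/a) gives v_p = √[μ(2/r₁ − 1/a_t)] = 4.1854 km/s.
First burn Δv₁ = |v_p − v₁| = 0.9414 km/s.
At r₂, v₂ = √(μ/r₂) = 1.4561 km/s.
Transfer-orbit speed at r₂: v_a = √[μ(2/r₂ − 1/a_t)] = 0.84329 km/s.
Second burn Δv₂ = |v₂ − v_a| = 0.6128 km/s.
Total Δv = Δv₁ + Δv₂ = 1.554 km/s.

Δv = 1.55 km/s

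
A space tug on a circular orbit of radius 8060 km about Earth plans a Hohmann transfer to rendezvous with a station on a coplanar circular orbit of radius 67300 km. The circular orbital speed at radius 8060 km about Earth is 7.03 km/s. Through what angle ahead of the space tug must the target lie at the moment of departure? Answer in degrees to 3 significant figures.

From the circular-orbit relation v² = μ/r at r = 8060 km: μ = v²r = (7.03)² × 8060 = 3.98332×10^5 km³/s².
Transfer-ellipse semi-major axis a_t = (r₁ + r₂)/2 = (8060 + 67300)/2 = 37680 km.
Transfer time t = π√(a_t³/μ) = 36408 s.
Target angular speed ω₂ = √(μ/r₂³) = 3.6149×10^-5 rad/s.
Angle swept by the target during transfer: ω₂·t = 1.3161 rad = 75.41°.
Arrival is 180° from departure on the ellipse, so φ = 180° − 75.41° = 105°.

φ = 105°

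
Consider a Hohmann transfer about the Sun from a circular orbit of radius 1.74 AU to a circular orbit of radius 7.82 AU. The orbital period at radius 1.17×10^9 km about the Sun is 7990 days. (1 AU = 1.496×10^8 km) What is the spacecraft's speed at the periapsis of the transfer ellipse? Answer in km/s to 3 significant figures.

From Kepler's third law T² = 4π²r³/μ at r = 1.17×10^9 km, T = 7990 days = 7990 × 86400 s = 6.90336×10^8 s: μ = 4π²r³/T² = 1.32677×10^11 km³/s².
In km: r₁ = 1.74 × 1.496×10^8 = 2.60304×10^8 km; r₂ = 7.82 × 1.496×10^8 = 1.169872×10^9 km.
Semi-major axis of the transfer orbit: a_t = (2.60304×10^8 + 1.169872×10^9)/2 = 7.15088×10^8 km.
At periapsis, r = 2.60304×10^8 km.
Vis-viva: v = √[μ(2/r − 1/a_t)] = √[1.32677×10^11 × (2/2.60304×10^8 − 1/7.15088×10^8)] = 28.88 km/s.

v = 28.9 km/s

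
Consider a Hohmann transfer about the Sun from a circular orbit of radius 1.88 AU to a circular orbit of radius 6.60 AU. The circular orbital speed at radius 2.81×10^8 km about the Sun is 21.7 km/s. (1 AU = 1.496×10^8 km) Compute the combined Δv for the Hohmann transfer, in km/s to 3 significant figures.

Δv = 9.24 km/s

From the circular-orbit relation v² = μ/r at r = 2.81×10^8 km: μ = v²r = (21.7)² × 2.81×10^8 = 1.32320×10^11 km³/s².
In km: r₁ = 1.88 × 1.496×10^8 = 2.81248×10^8 km; r₂ = 6.60 × 1.496×10^8 = 9.8736×10^8 km.
Semi-major axis of the transfer orbit: a_t = (2.81248×10^8 + 9.8736×10^8)/2 = 6.34304×10^8 km.
At r₁ the circular-orbit speed is v₁ = √(μ/r₁) = 21.6904 km/s.
Transfer-orbit speed at r₁ (v² = μ(2/r − 1/a)): v_p = √[μ(2/r₁ − 1/a_t)] = 27.0618 km/s.
First burn Δv₁ = |v_p − v₁| = 5.371 km/s.
At r₂, v₂ = √(μ/r₂) = 11.5764 km/s.
Transfer-orbit speed at r₂: v_a = √[μ(2/r₂ − 1/a_t)] = 7.70852 km/s.
Second burn Δv₂ = |v₂ − v_a| = 3.868 km/s.
Δv = Δv₁ + Δv₂ = 5.371 + 3.868 = 9.239 km/s.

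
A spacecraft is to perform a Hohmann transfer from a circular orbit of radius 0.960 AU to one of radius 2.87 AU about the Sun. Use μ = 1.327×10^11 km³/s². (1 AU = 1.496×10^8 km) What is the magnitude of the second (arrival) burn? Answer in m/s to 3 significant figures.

In km: r₁ = 0.960 × 1.496×10^8 = 1.43616×10^8 km; r₂ = 2.87 × 1.496×10^8 = 4.29352×10^8 km.
Semi-major axis of the transfer orbit: a_t = (1.43616×10^8 + 4.29352×10^8)/2 = 2.86484×10^8 km.
Circular speed at r = 4.29352×10^8 km: v_c = √(μ/r) = 17.580 km/s.
Vis-viva on the transfer ellipse at r = 4.29352×10^8 km gives v_t = √[μ(2/r − 1/a_t)] = 12.447 km/s.
Δv₂ = |v_t − v_c| = |12.447 − 17.580| = 5.133 km/s.

Δv₂ = 5130 m/s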